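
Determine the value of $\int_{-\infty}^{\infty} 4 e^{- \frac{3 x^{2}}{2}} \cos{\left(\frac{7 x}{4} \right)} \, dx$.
$\frac{4 \sqrt{6} \sqrt{\pi}}{3 e^{\frac{49}{96}}}$

Define $I(b) = \int_{-\infty}^{\infty} 4 e^{- \frac{3 x^{2}}{2}} \cos{\left(b x \right)} \, dx$.

Differentiating under the integral sign,
$$I'(b) = \int_{-\infty}^{\infty} - 4 x e^{- \frac{3 x^{2}}{2}} \sin{\left(b x \right)} \, dx.$$

Integrate $\int_{-\infty}^{\infty} x \sin(b x)\, e^{- \frac{3 x^{2}}{2}}\, dx$ by parts with $u = \sin(b x)$ and $dv = x\, e^{- \frac{3 x^{2}}{2}}\, dx$, giving $v = - \frac{e^{- \frac{3 x^{2}}{2}}}{3}$. The boundary term vanishes and
$$\int_{-\infty}^{\infty} x \sin(b x)\, e^{- \frac{3 x^{2}}{2}}\, dx = \frac{b}{3} \int_{-\infty}^{\infty} \cos(b x)\, e^{- \frac{3 x^{2}}{2}}\, dx,$$
so $I'(b) = - \frac{b}{3}\, I(b)$.

This is a separable first-order ODE; solving with the initial condition $I(0) = \int_{-\infty}^{\infty} 4 e^{- \frac{3 x^{2}}{2}}\,dx = \frac{4 \sqrt{6} \sqrt{\pi}}{3}$ gives
$$I(b) = \frac{4 \sqrt{6} \sqrt{\pi} e^{- \frac{b^{2}}{6}}}{3}.$$

Setting $b = \frac{7}{4}$:
$$I = \frac{4 \sqrt{6} \sqrt{\pi}}{3 e^{\frac{49}{96}}}.$$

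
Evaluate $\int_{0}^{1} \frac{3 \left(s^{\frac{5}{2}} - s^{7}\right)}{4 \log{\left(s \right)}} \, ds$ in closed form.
$\log{\left(\frac{7^{\frac{3}{4}}}{8} \right)}$

Replace the exponent $\frac{5}{2}$ by a parameter $a$: let $I(a) = \int_{0}^{1} \frac{3 \left(- s^{7} + s^{a}\right)}{4 \log{\left(s \right)}} \, ds$.

Since $\dfrac{\partial}{\partial a}\,s^{a} = s^{a} \ln s$, the $\ln s$ in the denominator cancels and
$$\frac{dI}{da} = \int_{0}^{1} \frac{3}{4} s^{a} \, ds = \frac{3}{4} \left[\frac{s^{a+1}}{a+1}\right]_0^1 = \frac{3}{4 \left(a + 1\right)}.$$

Integrating with respect to $a$ gives $I(a) = \frac{3 \log{\left(a + 1 \right)}}{4} - \frac{9 \log{\left(2 \right)}}{4} + C$.

At $a = 7$ the integrand is identically $0$, so $I(7) = 0$. The closed form gives $0$, hence $C = 0$.

Setting $a = \frac{5}{2}$:
$$I = \log{\left(\frac{7^{\frac{3}{4}}}{8} \right)}.$$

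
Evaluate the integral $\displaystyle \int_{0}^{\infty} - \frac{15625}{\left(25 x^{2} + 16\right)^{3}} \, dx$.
$- \frac{9375 \pi}{16384}$

Begin with the known result
$$J(a) = \int_{0}^{\infty} - \frac{1}{a^{2} + x^{2}} \, dx = - \frac{\pi}{2 a}.$$

Differentiating under the integral sign with respect to $a$,
$$\frac{dJ}{da} = \int_{0}^{\infty} \frac{2 a}{\left(a^{2} + x^{2}\right)^{2}} \, dx = \frac{\pi}{2 a^{2}},$$
so $\int_{0}^{\infty} - \frac{1}{\left(a^{2} + x^{2}\right)^{2}} \, dx = - \frac{\pi}{4 a^{3}}$.

Repeating — each differentiation of $1/(x^2+a^2)^j$ produces $-2ja/(x^2+a^2)^{j+1}$ — and dividing through by $-2ja$ at each step yields, after $2$ differentiations in total,
$$\int_{0}^{\infty} - \frac{1}{\left(a^{2} + x^{2}\right)^{3}} \, dx = - \frac{3 \pi}{16 a^{5}}.$$

Setting $a = \frac{4}{5}$:
$$I = - \frac{9375 \pi}{16384}.$$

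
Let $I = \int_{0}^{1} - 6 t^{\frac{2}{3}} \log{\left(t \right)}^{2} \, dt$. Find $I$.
$- \frac{324}{125}$

Start from the elementary integral
$$J(a) = \int_{0}^{1} - 6 t^{a} \, dt = - \frac{6}{a + 1}.$$

Differentiating under the integral sign brings down a factor of $\ln t$:
$$\frac{dJ}{da} = \int_{0}^{1} - 6 t^{a} \log{\left(t \right)} \, dt = \frac{6}{\left(a + 1\right)^{2}}.$$

Repeating twice in total — each differentiation brings down another $\ln t$ — gives
$$\frac{d^{2}J}{da^{2}} = \int_{0}^{1} - 6 t^{a} \log{\left(t \right)}^{2} \, dt = - \frac{12}{\left(a + 1\right)^{3}},$$
and the integrand here is exactly the target integrand, so $I = - \frac{12}{\left(a + 1\right)^{3}}$.

Setting $a = \frac{2}{3}$:
$$I = - \frac{324}{125}.$$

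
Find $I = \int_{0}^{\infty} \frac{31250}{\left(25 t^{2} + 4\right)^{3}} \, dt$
$\frac{9375 \pi}{256}$

Start from the standard arctangent integral
$$J(a) = \int_{0}^{\infty} \frac{2}{a^{2} + t^{2}} \, dt = \frac{\pi}{a}.$$

Differentiating under the integral sign with respect to $a$,
$$\frac{dJ}{da} = \int_{0}^{\infty} - \frac{4 a}{\left(a^{2} + t^{2}\right)^{2}} \, dt = - \frac{\pi}{a^{2}},$$
so $\int_{0}^{\infty} \frac{2}{\left(a^{2} + t^{2}\right)^{2}} \, dt = \frac{\pi}{2 a^{3}}$.

Repeating — each differentiation of $1/(t^2+a^2)^j$ produces $-2ja/(t^2+a^2)^{j+1}$ — and dividing through by $-2ja$ at each step yields, after $2$ differentiations in total,
$$\int_{0}^{\infty} \frac{2}{\left(a^{2} + t^{2}\right)^{3}} \, dt = \frac{3 \pi}{8 a^{5}}.$$

Setting $a = \frac{2}{5}$:
$$I = \frac{9375 \pi}{256}.$$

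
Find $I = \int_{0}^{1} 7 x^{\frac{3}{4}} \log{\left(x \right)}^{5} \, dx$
$- \frac{491520}{16807}$

Start from the elementary integral
$$J(a) = \int_{0}^{1} 7 x^{a} \, dx = \frac{7}{a + 1}.$$

Differentiating under the integral sign brings down a factor of $\ln x$:
$$\frac{dJ}{da} = \int_{0}^{1} 7 x^{a} \log{\left(x \right)} \, dx = - \frac{7}{\left(a + 1\right)^{2}}.$$

Repeating $5$ times in total — each differentiation brings down another $\ln x$ — gives
$$\frac{d^{5}J}{da^{5}} = \int_{0}^{1} 7 x^{a} \log{\left(x \right)}^{5} \, dx = - \frac{840}{\left(a + 1\right)^{6}},$$
and the integrand here is exactly the target integrand, so $I = - \frac{840}{\left(a + 1\right)^{6}}$.

Setting $a = \frac{3}{4}$:
$$I = - \frac{491520}{16807}.$$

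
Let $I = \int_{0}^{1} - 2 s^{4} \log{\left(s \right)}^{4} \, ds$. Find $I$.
$- \frac{48}{3125}$

Consider the simpler parametrised integral
$$J(a) = \int_{0}^{1} - 2 s^{a} \, ds = - \frac{2}{a + 1}.$$

Differentiating under the integral sign brings down a factor of $\ln s$:
$$\frac{dJ}{da} = \int_{0}^{1} - 2 s^{a} \log{\left(s \right)} \, ds = \frac{2}{\left(a + 1\right)^{2}}.$$

Repeating $4$ times in total — each differentiation brings down another $\ln s$ — gives
$$\frac{d^{4}J}{da^{4}} = \int_{0}^{1} - 2 s^{a} \log{\left(s \right)}^{4} \, ds = - \frac{48}{\left(a + 1\right)^{5}},$$
and the integrand here is exactly the target integrand, so $I = - \frac{48}{\left(a + 1\right)^{5}}$.

Setting $a = 4$:
$$I = - \frac{48}{3125}.$$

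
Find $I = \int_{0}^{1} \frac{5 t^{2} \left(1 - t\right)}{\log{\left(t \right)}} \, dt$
$\log{\left(\frac{243}{1024} \right)}$

Introduce a parameter $a$ in the exponent: let $I(a) = \int_{0}^{1} \frac{5 \left(- t^{3} + t^{a}\right)}{\log{\left(t \right)}} \, dt$.

Since $\dfrac{\partial}{\partial a}\,t^{a} = t^{a} \ln t$, the $\ln t$ in the denominator cancels and
$$\frac{dI}{da} = \int_{0}^{1} 5 t^{a} \, dt = 5 \left[\frac{t^{a+1}}{a+1}\right]_0^1 = \frac{5}{a + 1}.$$

Integrating with respect to $a$ gives $I(a) = \log{\left(\frac{\left(a + 1\right)^{5}}{1024} \right)} + C$.

At $a = 3$ the integrand is identically $0$, so $I(3) = 0$. The closed form gives $0$, hence $C = 0$.

Setting $a = 2$:
$$I = \log{\left(\frac{243}{1024} \right)}.$$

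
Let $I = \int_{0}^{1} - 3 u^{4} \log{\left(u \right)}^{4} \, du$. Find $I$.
$- \frac{72}{3125}$

Consider the simpler parametrised integral
$$J(a) = \int_{0}^{1} - 3 u^{a} \, du = - \frac{3}{a + 1}.$$

Differentiating under the integral sign brings down a factor of $\ln u$:
$$\frac{dJ}{da} = \int_{0}^{1} - 3 u^{a} \log{\left(u \right)} \, du = \frac{3}{\left(a + 1\right)^{2}}.$$

Repeating $4$ times in total — each differentiation brings down another $\ln u$ — gives
$$\frac{d^{4}J}{da^{4}} = \int_{0}^{1} - 3 u^{a} \log{\left(u \right)}^{4} \, du = - \frac{72}{\left(a + 1\right)^{5}},$$
and the integrand here is exactly the target integrand, so $I = - \frac{72}{\left(a + 1\right)^{5}}$.

Setting $a = 4$:
$$I = - \frac{72}{3125}.$$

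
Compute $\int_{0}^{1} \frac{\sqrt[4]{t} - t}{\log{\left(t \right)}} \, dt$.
$\log{\left(\frac{5}{8} \right)}$

Introduce a parameter $a$ in the exponent: let $I(a) = \int_{0}^{1} \frac{- t + t^{a}}{\log{\left(t \right)}} \, dt$.

Since $\dfrac{\partial}{\partial a}\,t^{a} = t^{a} \ln t$, the $\ln t$ in the denominator cancels and
$$\frac{dI}{da} = \int_{0}^{1} t^{a} \, dt = \left[\frac{t^{a+1}}{a+1}\right]_0^1 = \frac{1}{a + 1}.$$

Integrating with respect to $a$ gives $I(a) = \log{\left(\frac{a}{2} + \frac{1}{2} \right)} + C$.

At $a = 1$ the integrand is identically $0$, so $I(1) = 0$. The closed form gives $0$, hence $C = 0$.

Setting $a = \frac{1}{4}$:
$$I = \log{\left(\frac{5}{8} \right)}.$$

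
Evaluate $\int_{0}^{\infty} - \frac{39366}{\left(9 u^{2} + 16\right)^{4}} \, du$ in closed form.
$- \frac{32805 \pi}{262144}$

Recall the elementary integral
$$J(a) = \int_{0}^{\infty} - \frac{6}{a^{2} + u^{2}} \, du = - \frac{3 \pi}{a}.$$

Differentiating under the integral sign with respect to $a$,
$$\frac{dJ}{da} = \int_{0}^{\infty} \frac{12 a}{\left(a^{2} + u^{2}\right)^{2}} \, du = \frac{3 \pi}{a^{2}},$$
so $\int_{0}^{\infty} - \frac{6}{\left(a^{2} + u^{2}\right)^{2}} \, du = - \frac{3 \pi}{2 a^{3}}$.

Repeating — each differentiation of $1/(u^2+a^2)^j$ produces $-2ja/(u^2+a^2)^{j+1}$ — and dividing through by $-2ja$ at each step yields, after $3$ differentiations in total,
$$\int_{0}^{\infty} - \frac{6}{\left(a^{2} + u^{2}\right)^{4}} \, du = - \frac{15 \pi}{16 a^{7}}.$$

Setting $a = \frac{4}{3}$:
$$I = - \frac{32805 \pi}{262144}.$$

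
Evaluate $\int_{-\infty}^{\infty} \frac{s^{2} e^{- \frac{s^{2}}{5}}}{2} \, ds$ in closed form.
$\frac{5 \sqrt{5} \sqrt{\pi}}{4}$

Consider the simpler parametrised integral
$$J(a) = \int_{-\infty}^{\infty} \frac{e^{- a s^{2}}}{2} \, ds = \frac{\sqrt{\pi}}{2 \sqrt{a}}.$$

Differentiating under the integral sign brings down a factor of $(-s^2)$:
$$\frac{dJ}{da} = \int_{-\infty}^{\infty} - \frac{s^{2} e^{- a s^{2}}}{2} \, ds = - \frac{\sqrt{\pi}}{4 a^{\frac{3}{2}}}.$$

The integral on the left is $-I$, so $I = \frac{\sqrt{\pi}}{4 a^{\frac{3}{2}}}$.

Setting $a = \frac{1}{5}$:
$$I = \frac{5 \sqrt{5} \sqrt{\pi}}{4}.$$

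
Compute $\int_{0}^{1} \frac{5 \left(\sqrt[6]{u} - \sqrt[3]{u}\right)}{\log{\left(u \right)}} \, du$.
$\log{\left(\frac{16807}{32768} \right)}$

Consider the one-parameter family: let $I(a) = \int_{0}^{1} \frac{5 \left(- \sqrt[3]{u} + u^{a}\right)}{\log{\left(u \right)}} \, du$.

Since $\dfrac{\partial}{\partial a}\,u^{a} = u^{a} \ln u$, the $\ln u$ in the denominator cancels and
$$\frac{dI}{da} = \int_{0}^{1} 5 u^{a} \, du = 5 \left[\frac{u^{a+1}}{a+1}\right]_0^1 = \frac{5}{a + 1}.$$

Integrating with respect to $a$ gives $I(a) = \log{\left(\frac{243 \left(a + 1\right)^{5}}{1024} \right)} + C$.

At $a = \frac{1}{3}$ the integrand is identically $0$, so $I(\frac{1}{3}) = 0$. The closed form gives $0$, hence $C = 0$.

Setting $a = \frac{1}{6}$:
$$I = \log{\left(\frac{16807}{32768} \right)}.$$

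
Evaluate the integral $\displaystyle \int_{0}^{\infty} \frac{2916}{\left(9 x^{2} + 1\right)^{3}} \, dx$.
$\frac{729 \pi}{4}$

Begin with the known result
$$J(a) = \int_{0}^{\infty} \frac{4}{a^{2} + x^{2}} \, dx = \frac{2 \pi}{a}.$$

Differentiating under the integral sign with respect to $a$,
$$\frac{dJ}{da} = \int_{0}^{\infty} - \frac{8 a}{\left(a^{2} + x^{2}\right)^{2}} \, dx = - \frac{2 \pi}{a^{2}},$$
so $\int_{0}^{\infty} \frac{4}{\left(a^{2} + x^{2}\right)^{2}} \, dx = \frac{\pi}{a^{3}}$.

Repeating — each differentiation of $1/(x^2+a^2)^j$ produces $-2ja/(x^2+a^2)^{j+1}$ — and dividing through by $-2ja$ at each step yields, after $2$ differentiations in total,
$$\int_{0}^{\infty} \frac{4}{\left(a^{2} + x^{2}\right)^{3}} \, dx = \frac{3 \pi}{4 a^{5}}.$$

Setting $a = \frac{1}{3}$:
$$I = \frac{729 \pi}{4}.$$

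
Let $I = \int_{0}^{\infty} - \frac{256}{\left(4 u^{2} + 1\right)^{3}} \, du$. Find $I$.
$- 24 \pi$

Start from the standard arctangent integral
$$J(a) = \int_{0}^{\infty} - \frac{4}{a^{2} + u^{2}} \, du = - \frac{2 \pi}{a}.$$

Differentiating under the integral sign with respect to $a$,
$$\frac{dJ}{da} = \int_{0}^{\infty} \frac{8 a}{\left(a^{2} + u^{2}\right)^{2}} \, du = \frac{2 \pi}{a^{2}},$$
so $\int_{0}^{\infty} - \frac{4}{\left(a^{2} + u^{2}\right)^{2}} \, du = - \frac{\pi}{a^{3}}$.

Repeating — each differentiation of $1/(u^2+a^2)^j$ produces $-2ja/(u^2+a^2)^{j+1}$ — and dividing through by $-2ja$ at each step yields, after $2$ differentiations in total,
$$\int_{0}^{\infty} - \frac{4}{\left(a^{2} + u^{2}\right)^{3}} \, du = - \frac{3 \pi}{4 a^{5}}.$$

Setting $a = \frac{1}{2}$:
$$I = - 24 \pi.$$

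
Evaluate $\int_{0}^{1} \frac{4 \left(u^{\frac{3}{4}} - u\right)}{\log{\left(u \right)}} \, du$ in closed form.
$\log{\left(\frac{2401}{4096} \right)}$

Introduce a parameter $a$ in the exponent: let $I(a) = \int_{0}^{1} \frac{4 \left(- u + u^{a}\right)}{\log{\left(u \right)}} \, du$.

Since $\dfrac{\partial}{\partial a}\,u^{a} = u^{a} \ln u$, the $\ln u$ in the denominator cancels and
$$\frac{dI}{da} = \int_{0}^{1} 4 u^{a} \, du = 4 \left[\frac{u^{a+1}}{a+1}\right]_0^1 = \frac{4}{a + 1}.$$

Integrating with respect to $a$ gives $I(a) = \log{\left(\frac{\left(a + 1\right)^{4}}{16} \right)} + C$.

At $a = 1$ the integrand is identically $0$, so $I(1) = 0$. The closed form gives $0$, hence $C = 0$.

Setting $a = \frac{3}{4}$:
$$I = \log{\left(\frac{2401}{4096} \right)}.$$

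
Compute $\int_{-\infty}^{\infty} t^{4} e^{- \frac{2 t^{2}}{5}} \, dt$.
$\frac{75 \sqrt{10} \sqrt{\pi}}{32}$

Begin with the known integral
$$J(a) = \int_{-\infty}^{\infty} e^{- a t^{2}} \, dt = \frac{\sqrt{\pi}}{\sqrt{a}}.$$

Differentiating under the integral sign brings down a factor of $(-t^2)$:
$$\frac{dJ}{da} = \int_{-\infty}^{\infty} - t^{2} e^{- a t^{2}} \, dt = - \frac{\sqrt{\pi}}{2 a^{\frac{3}{2}}}.$$

Repeating twice in total — each differentiation brings down another $(-t^2)$ — gives
$$\frac{d^{2}J}{da^{2}} = \int_{-\infty}^{\infty} t^{4} e^{- a t^{2}} \, dt = \frac{3 \sqrt{\pi}}{4 a^{\frac{5}{2}}},$$
and the integrand here is exactly the target integrand, so $I = \frac{3 \sqrt{\pi}}{4 a^{\frac{5}{2}}}$.

Setting $a = \frac{2}{5}$:
$$I = \frac{75 \sqrt{10} \sqrt{\pi}}{32}.$$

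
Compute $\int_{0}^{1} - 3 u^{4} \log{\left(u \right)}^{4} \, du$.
$- \frac{72}{3125}$

Begin with the known integral
$$J(a) = \int_{0}^{1} - 3 u^{a} \, du = - \frac{3}{a + 1}.$$

Differentiating under the integral sign brings down a factor of $\ln u$:
$$\frac{dJ}{da} = \int_{0}^{1} - 3 u^{a} \log{\left(u \right)} \, du = \frac{3}{\left(a + 1\right)^{2}}.$$

Repeating $4$ times in total — each differentiation brings down another $\ln u$ — gives
$$\frac{d^{4}J}{da^{4}} = \int_{0}^{1} - 3 u^{a} \log{\left(u \right)}^{4} \, du = - \frac{72}{\left(a + 1\right)^{5}},$$
and the integrand here is exactly the target integrand, so $I = - \frac{72}{\left(a + 1\right)^{5}}$.

Setting $a = 4$:
$$I = - \frac{72}{3125}.$$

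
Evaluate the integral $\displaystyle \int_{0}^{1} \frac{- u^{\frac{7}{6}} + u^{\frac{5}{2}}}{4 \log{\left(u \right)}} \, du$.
$- \frac{\log{\left(13 \right)}}{4} + \frac{\log{\left(21 \right)}}{4}$

Consider the one-parameter family: let $I(a) = \int_{0}^{1} \frac{u^{\frac{5}{2}} - u^{a}}{4 \log{\left(u \right)}} \, du$.

Since $\dfrac{\partial}{\partial a}\,u^{a} = u^{a} \ln u$, the $\ln u$ in the denominator cancels and
$$\frac{dI}{da} = \int_{0}^{1} - \frac{1}{4} u^{a} \, du = - \frac{1}{4} \left[\frac{u^{a+1}}{a+1}\right]_0^1 = - \frac{1}{4 a + 4}.$$

Integrating with respect to $a$ gives $I(a) = - \frac{\log{\left(a + 1 \right)}}{4} - \frac{\log{\left(2 \right)}}{4} + \frac{\log{\left(7 \right)}}{4} + C$.

At $a = \frac{5}{2}$ the integrand is identically $0$, so $I(\frac{5}{2}) = 0$. The closed form gives $0$, hence $C = 0$.

Setting $a = \frac{7}{6}$:
$$I = - \frac{\log{\left(13 \right)}}{4} + \frac{\log{\left(21 \right)}}{4}.$$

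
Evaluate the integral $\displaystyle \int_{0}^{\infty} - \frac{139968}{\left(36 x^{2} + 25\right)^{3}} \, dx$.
$- \frac{4374 \pi}{3125}$

Start from the standard arctangent integral
$$J(a) = \int_{0}^{\infty} - \frac{3}{a^{2} + x^{2}} \, dx = - \frac{3 \pi}{2 a}.$$

Differentiating under the integral sign with respect to $a$,
$$\frac{dJ}{da} = \int_{0}^{\infty} \frac{6 a}{\left(a^{2} + x^{2}\right)^{2}} \, dx = \frac{3 \pi}{2 a^{2}},$$
so $\int_{0}^{\infty} - \frac{3}{\left(a^{2} + x^{2}\right)^{2}} \, dx = - \frac{3 \pi}{4 a^{3}}$.

Repeating — each differentiation of $1/(x^2+a^2)^j$ produces $-2ja/(x^2+a^2)^{j+1}$ — and dividing through by $-2ja$ at each step yields, after $2$ differentiations in total,
$$\int_{0}^{\infty} - \frac{3}{\left(a^{2} + x^{2}\right)^{3}} \, dx = - \frac{9 \pi}{16 a^{5}}.$$

Setting $a = \frac{5}{6}$:
$$I = - \frac{4374 \pi}{3125}.$$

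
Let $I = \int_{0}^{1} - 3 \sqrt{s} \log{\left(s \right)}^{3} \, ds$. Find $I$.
$\frac{32}{9}$

Start from the elementary integral
$$J(a) = \int_{0}^{1} - 3 s^{a} \, ds = - \frac{3}{a + 1}.$$

Differentiating under the integral sign brings down a factor of $\ln s$:
$$\frac{dJ}{da} = \int_{0}^{1} - 3 s^{a} \log{\left(s \right)} \, ds = \frac{3}{\left(a + 1\right)^{2}}.$$

Repeating $3$ times in total — each differentiation brings down another $\ln s$ — gives
$$\frac{d^{3}J}{da^{3}} = \int_{0}^{1} - 3 s^{a} \log{\left(s \right)}^{3} \, ds = \frac{18}{\left(a + 1\right)^{4}},$$
and the integrand here is exactly the target integrand, so $I = \frac{18}{\left(a + 1\right)^{4}}$.

Setting $a = \frac{1}{2}$:
$$I = \frac{32}{9}.$$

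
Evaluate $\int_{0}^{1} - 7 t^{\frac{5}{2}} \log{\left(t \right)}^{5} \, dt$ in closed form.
$\frac{7680}{16807}$

Begin with the known integral
$$J(a) = \int_{0}^{1} - 7 t^{a} \, dt = - \frac{7}{a + 1}.$$

Differentiating under the integral sign brings down a factor of $\ln t$:
$$\frac{dJ}{da} = \int_{0}^{1} - 7 t^{a} \log{\left(t \right)} \, dt = \frac{7}{\left(a + 1\right)^{2}}.$$

Repeating $5$ times in total — each differentiation brings down another $\ln t$ — gives
$$\frac{d^{5}J}{da^{5}} = \int_{0}^{1} - 7 t^{a} \log{\left(t \right)}^{5} \, dt = \frac{840}{\left(a + 1\right)^{6}},$$
and the integrand here is exactly the target integrand, so $I = \frac{840}{\left(a + 1\right)^{6}}$.

Setting $a = \frac{5}{2}$:
$$I = \frac{7680}{16807}.$$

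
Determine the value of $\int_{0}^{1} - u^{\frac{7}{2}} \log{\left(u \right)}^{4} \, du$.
$- \frac{256}{19683}$

Begin with the known integral
$$J(a) = \int_{0}^{1} - u^{a} \, du = - \frac{1}{a + 1}.$$

Differentiating under the integral sign brings down a factor of $\ln u$:
$$\frac{dJ}{da} = \int_{0}^{1} - u^{a} \log{\left(u \right)} \, du = \frac{1}{\left(a + 1\right)^{2}}.$$

Repeating $4$ times in total — each differentiation brings down another $\ln u$ — gives
$$\frac{d^{4}J}{da^{4}} = \int_{0}^{1} - u^{a} \log{\left(u \right)}^{4} \, du = - \frac{24}{\left(a + 1\right)^{5}},$$
and the integrand here is exactly the target integrand, so $I = - \frac{24}{\left(a + 1\right)^{5}}$.

Setting $a = \frac{7}{2}$:
$$I = - \frac{256}{19683}.$$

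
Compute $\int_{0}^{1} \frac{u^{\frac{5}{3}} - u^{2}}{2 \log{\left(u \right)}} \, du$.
$- \log{\left(3 \right)} + \frac{3 \log{\left(2 \right)}}{2}$

Consider the one-parameter family: let $I(a) = \int_{0}^{1} \frac{u^{\frac{5}{3}} - u^{a}}{2 \log{\left(u \right)}} \, du$.

Since $\dfrac{\partial}{\partial a}\,u^{a} = u^{a} \ln u$, the $\ln u$ in the denominator cancels and
$$\frac{dI}{da} = \int_{0}^{1} - \frac{1}{2} u^{a} \, du = - \frac{1}{2} \left[\frac{u^{a+1}}{a+1}\right]_0^1 = - \frac{1}{2 a + 2}.$$

Integrating with respect to $a$ gives $I(a) = - \log{\left(\frac{\sqrt{6} \sqrt{a + 1}}{4} \right)} + C$.

At $a = \frac{5}{3}$ the integrand is identically $0$, so $I(\frac{5}{3}) = 0$. The closed form gives $0$, hence $C = 0$.

Setting $a = 2$:
$$I = - \log{\left(3 \right)} + \frac{3 \log{\left(2 \right)}}{2}.$$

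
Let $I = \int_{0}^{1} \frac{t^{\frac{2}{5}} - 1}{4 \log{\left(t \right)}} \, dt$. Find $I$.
$- \frac{\log{\left(5 \right)}}{4} + \frac{\log{\left(7 \right)}}{4}$

Introduce a parameter $a$ in the exponent: let $I(a) = \int_{0}^{1} \frac{t^{a} - 1}{4 \log{\left(t \right)}} \, dt$.

Since $\dfrac{\partial}{\partial a}\,t^{a} = t^{a} \ln t$, the $\ln t$ in the denominator cancels and
$$\frac{dI}{da} = \int_{0}^{1} \frac{1}{4} t^{a} \, dt = \frac{1}{4} \left[\frac{t^{a+1}}{a+1}\right]_0^1 = \frac{1}{4 \left(a + 1\right)}.$$

Integrating with respect to $a$ gives $I(a) = \frac{\log{\left(a + 1 \right)}}{4} + C$.

At $a = 0$ the integrand is identically $0$, so $I(0) = 0$. The closed form gives $0$, hence $C = 0$.

Setting $a = \frac{2}{5}$:
$$I = - \frac{\log{\left(5 \right)}}{4} + \frac{\log{\left(7 \right)}}{4}.$$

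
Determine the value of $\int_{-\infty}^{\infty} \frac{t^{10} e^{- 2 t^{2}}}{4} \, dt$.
$\frac{945 \sqrt{2} \sqrt{\pi}}{8192}$

Consider the simpler parametrised integral
$$J(a) = \int_{-\infty}^{\infty} \frac{e^{- a t^{2}}}{4} \, dt = \frac{\sqrt{\pi}}{4 \sqrt{a}}.$$

Differentiating under the integral sign brings down a factor of $(-t^2)$:
$$\frac{dJ}{da} = \int_{-\infty}^{\infty} - \frac{t^{2} e^{- a t^{2}}}{4} \, dt = - \frac{\sqrt{\pi}}{8 a^{\frac{3}{2}}}.$$

Repeating $5$ times in total — each differentiation brings down another $(-t^2)$ — gives
$$\frac{d^{5}J}{da^{5}} = \int_{-\infty}^{\infty} - \frac{t^{10} e^{- a t^{2}}}{4} \, dt = - \frac{945 \sqrt{\pi}}{128 a^{\frac{11}{2}}},$$
and the integrand here is $(-1)^{5}$ times the target integrand, so $I = (-1)^{5}\,\frac{d^{5}J}{da^{5}} = \frac{945 \sqrt{\pi}}{128 a^{\frac{11}{2}}}$.

Setting $a = 2$:
$$I = \frac{945 \sqrt{2} \sqrt{\pi}}{8192}.$$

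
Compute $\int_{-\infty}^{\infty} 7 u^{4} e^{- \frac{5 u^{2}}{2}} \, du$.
$\frac{21 \sqrt{10} \sqrt{\pi}}{125}$

Begin with the known integral
$$J(a) = \int_{-\infty}^{\infty} 7 e^{- a u^{2}} \, du = \frac{7 \sqrt{\pi}}{\sqrt{a}}.$$

Differentiating under the integral sign brings down a factor of $(-u^2)$:
$$\frac{dJ}{da} = \int_{-\infty}^{\infty} - 7 u^{2} e^{- a u^{2}} \, du = - \frac{7 \sqrt{\pi}}{2 a^{\frac{3}{2}}}.$$

Repeating twice in total — each differentiation brings down another $(-u^2)$ — gives
$$\frac{d^{2}J}{da^{2}} = \int_{-\infty}^{\infty} 7 u^{4} e^{- a u^{2}} \, du = \frac{21 \sqrt{\pi}}{4 a^{\frac{5}{2}}},$$
and the integrand here is exactly the target integrand, so $I = \frac{21 \sqrt{\pi}}{4 a^{\frac{5}{2}}}$.

Setting $a = \frac{5}{2}$:
$$I = \frac{21 \sqrt{10} \sqrt{\pi}}{125}.$$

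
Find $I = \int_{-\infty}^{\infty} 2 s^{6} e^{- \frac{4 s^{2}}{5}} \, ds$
$\frac{1875 \sqrt{5} \sqrt{\pi}}{512}$

Start from the elementary integral
$$J(a) = \int_{-\infty}^{\infty} 2 e^{- a s^{2}} \, ds = \frac{2 \sqrt{\pi}}{\sqrt{a}}.$$

Differentiating under the integral sign brings down a factor of $(-s^2)$:
$$\frac{dJ}{da} = \int_{-\infty}^{\infty} - 2 s^{2} e^{- a s^{2}} \, ds = - \frac{\sqrt{\pi}}{a^{\frac{3}{2}}}.$$

Repeating $3$ times in total — each differentiation brings down another $(-s^2)$ — gives
$$\frac{d^{3}J}{da^{3}} = \int_{-\infty}^{\infty} - 2 s^{6} e^{- a s^{2}} \, ds = - \frac{15 \sqrt{\pi}}{4 a^{\frac{7}{2}}},$$
and the integrand here is $(-1)^{3}$ times the target integrand, so $I = (-1)^{3}\,\frac{d^{3}J}{da^{3}} = \frac{15 \sqrt{\pi}}{4 a^{\frac{7}{2}}}$.

Setting $a = \frac{4}{5}$:
$$I = \frac{1875 \sqrt{5} \sqrt{\pi}}{512}.$$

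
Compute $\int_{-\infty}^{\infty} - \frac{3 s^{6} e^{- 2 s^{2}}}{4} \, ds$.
$- \frac{45 \sqrt{2} \sqrt{\pi}}{512}$

Start from the elementary integral
$$J(a) = \int_{-\infty}^{\infty} - \frac{3 e^{- a s^{2}}}{4} \, ds = - \frac{3 \sqrt{\pi}}{4 \sqrt{a}}.$$

Differentiating under the integral sign brings down a factor of $(-s^2)$:
$$\frac{dJ}{da} = \int_{-\infty}^{\infty} \frac{3 s^{2} e^{- a s^{2}}}{4} \, ds = \frac{3 \sqrt{\pi}}{8 a^{\frac{3}{2}}}.$$

Repeating $3$ times in total — each differentiation brings down another $(-s^2)$ — gives
$$\frac{d^{3}J}{da^{3}} = \int_{-\infty}^{\infty} \frac{3 s^{6} e^{- a s^{2}}}{4} \, ds = \frac{45 \sqrt{\pi}}{32 a^{\frac{7}{2}}},$$
and the integrand here is $(-1)^{3}$ times the target integrand, so $I = (-1)^{3}\,\frac{d^{3}J}{da^{3}} = - \frac{45 \sqrt{\pi}}{32 a^{\frac{7}{2}}}$.

Setting $a = 2$:
$$I = - \frac{45 \sqrt{2} \sqrt{\pi}}{512}.$$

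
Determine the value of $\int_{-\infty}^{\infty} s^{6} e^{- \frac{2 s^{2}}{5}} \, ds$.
$\frac{1875 \sqrt{10} \sqrt{\pi}}{128}$

Begin with the known integral
$$J(a) = \int_{-\infty}^{\infty} e^{- a s^{2}} \, ds = \frac{\sqrt{\pi}}{\sqrt{a}}.$$

Differentiating under the integral sign brings down a factor of $(-s^2)$:
$$\frac{dJ}{da} = \int_{-\infty}^{\infty} - s^{2} e^{- a s^{2}} \, ds = - \frac{\sqrt{\pi}}{2 a^{\frac{3}{2}}}.$$

Repeating $3$ times in total — each differentiation brings down another $(-s^2)$ — gives
$$\frac{d^{3}J}{da^{3}} = \int_{-\infty}^{\infty} - s^{6} e^{- a s^{2}} \, ds = - \frac{15 \sqrt{\pi}}{8 a^{\frac{7}{2}}},$$
and the integrand here is $(-1)^{3}$ times the target integrand, so $I = (-1)^{3}\,\frac{d^{3}J}{da^{3}} = \frac{15 \sqrt{\pi}}{8 a^{\frac{7}{2}}}$.

Setting $a = \frac{2}{5}$:
$$I = \frac{1875 \sqrt{10} \sqrt{\pi}}{128}.$$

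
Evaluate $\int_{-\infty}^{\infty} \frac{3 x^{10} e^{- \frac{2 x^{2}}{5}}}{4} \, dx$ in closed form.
$\frac{8859375 \sqrt{10} \sqrt{\pi}}{8192}$

Begin with the known integral
$$J(a) = \int_{-\infty}^{\infty} \frac{3 e^{- a x^{2}}}{4} \, dx = \frac{3 \sqrt{\pi}}{4 \sqrt{a}}.$$

Differentiating under the integral sign brings down a factor of $(-x^2)$:
$$\frac{dJ}{da} = \int_{-\infty}^{\infty} - \frac{3 x^{2} e^{- a x^{2}}}{4} \, dx = - \frac{3 \sqrt{\pi}}{8 a^{\frac{3}{2}}}.$$

Repeating $5$ times in total — each differentiation brings down another $(-x^2)$ — gives
$$\frac{d^{5}J}{da^{5}} = \int_{-\infty}^{\infty} - \frac{3 x^{10} e^{- a x^{2}}}{4} \, dx = - \frac{2835 \sqrt{\pi}}{128 a^{\frac{11}{2}}},$$
and the integrand here is $(-1)^{5}$ times the target integrand, so $I = (-1)^{5}\,\frac{d^{5}J}{da^{5}} = \frac{2835 \sqrt{\pi}}{128 a^{\frac{11}{2}}}$.

Setting $a = \frac{2}{5}$:
$$I = \frac{8859375 \sqrt{10} \sqrt{\pi}}{8192}.$$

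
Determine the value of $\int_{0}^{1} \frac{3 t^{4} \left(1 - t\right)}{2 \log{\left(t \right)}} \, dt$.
$\log{\left(\frac{5 \sqrt{30}}{36} \right)}$

Consider the one-parameter family: let $I(a) = \int_{0}^{1} \frac{3 \left(- t^{5} + t^{a}\right)}{2 \log{\left(t \right)}} \, dt$.

Since $\dfrac{\partial}{\partial a}\,t^{a} = t^{a} \ln t$, the $\ln t$ in the denominator cancels and
$$\frac{dI}{da} = \int_{0}^{1} \frac{3}{2} t^{a} \, dt = \frac{3}{2} \left[\frac{t^{a+1}}{a+1}\right]_0^1 = \frac{3}{2 \left(a + 1\right)}.$$

Integrating with respect to $a$ gives $I(a) = \frac{3 \log{\left(a + 1 \right)}}{2} - \frac{3 \log{\left(6 \right)}}{2} + C$.

At $a = 5$ the integrand is identically $0$, so $I(5) = 0$. The closed form gives $0$, hence $C = 0$.

Setting $a = 4$:
$$I = \log{\left(\frac{5 \sqrt{30}}{36} \right)}.$$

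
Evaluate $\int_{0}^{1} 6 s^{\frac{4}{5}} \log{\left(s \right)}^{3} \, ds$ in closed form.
$- \frac{2500}{729}$

Consider the simpler parametrised integral
$$J(a) = \int_{0}^{1} 6 s^{a} \, ds = \frac{6}{a + 1}.$$

Differentiating under the integral sign brings down a factor of $\ln s$:
$$\frac{dJ}{da} = \int_{0}^{1} 6 s^{a} \log{\left(s \right)} \, ds = - \frac{6}{\left(a + 1\right)^{2}}.$$

Repeating $3$ times in total — each differentiation brings down another $\ln s$ — gives
$$\frac{d^{3}J}{da^{3}} = \int_{0}^{1} 6 s^{a} \log{\left(s \right)}^{3} \, ds = - \frac{36}{\left(a + 1\right)^{4}},$$
and the integrand here is exactly the target integrand, so $I = - \frac{36}{\left(a + 1\right)^{4}}$.

Setting $a = \frac{4}{5}$:
$$I = - \frac{2500}{729}.$$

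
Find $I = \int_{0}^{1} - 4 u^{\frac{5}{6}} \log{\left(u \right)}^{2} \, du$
$- \frac{1728}{1331}$

Begin with the known integral
$$J(a) = \int_{0}^{1} - 4 u^{a} \, du = - \frac{4}{a + 1}.$$

Differentiating under the integral sign brings down a factor of $\ln u$:
$$\frac{dJ}{da} = \int_{0}^{1} - 4 u^{a} \log{\left(u \right)} \, du = \frac{4}{\left(a + 1\right)^{2}}.$$

Repeating twice in total — each differentiation brings down another $\ln u$ — gives
$$\frac{d^{2}J}{da^{2}} = \int_{0}^{1} - 4 u^{a} \log{\left(u \right)}^{2} \, du = - \frac{8}{\left(a + 1\right)^{3}},$$
and the integrand here is exactly the target integrand, so $I = - \frac{8}{\left(a + 1\right)^{3}}$.

Setting $a = \frac{5}{6}$:
$$I = - \frac{1728}{1331}.$$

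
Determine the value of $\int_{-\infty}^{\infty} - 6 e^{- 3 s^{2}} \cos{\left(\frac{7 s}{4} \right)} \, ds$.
$- \frac{2 \sqrt{3} \sqrt{\pi}}{e^{\frac{49}{192}}}$

Treat the cosine frequency as a parameter and define $I(b) = \int_{-\infty}^{\infty} - 6 e^{- 3 s^{2}} \cos{\left(b s \right)} \, ds$.

Differentiating under the integral sign,
$$I'(b) = \int_{-\infty}^{\infty} 6 s e^{- 3 s^{2}} \sin{\left(b s \right)} \, ds.$$

Integrate $\int_{-\infty}^{\infty} s \sin(b s)\, e^{- 3 s^{2}}\, ds$ by parts with $u = \sin(b s)$ and $dv = s\, e^{- 3 s^{2}}\, ds$, giving $v = - \frac{e^{- 3 s^{2}}}{6}$. The boundary term vanishes and
$$\int_{-\infty}^{\infty} s \sin(b s)\, e^{- 3 s^{2}}\, ds = \frac{b}{6} \int_{-\infty}^{\infty} \cos(b s)\, e^{- 3 s^{2}}\, ds,$$
so $I'(b) = - \frac{b}{6}\, I(b)$.

This is a separable first-order ODE; solving with the initial condition $I(0) = \int_{-\infty}^{\infty} - 6 e^{- 3 s^{2}}\,ds = - 2 \sqrt{3} \sqrt{\pi}$ gives
$$I(b) = - 2 \sqrt{3} \sqrt{\pi} e^{- \frac{b^{2}}{12}}.$$

Setting $b = \frac{7}{4}$:
$$I = - \frac{2 \sqrt{3} \sqrt{\pi}}{e^{\frac{49}{192}}}.$$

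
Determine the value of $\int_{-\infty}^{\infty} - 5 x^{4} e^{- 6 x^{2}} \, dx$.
$- \frac{5 \sqrt{6} \sqrt{\pi}}{288}$

Start from the elementary integral
$$J(a) = \int_{-\infty}^{\infty} - 5 e^{- a x^{2}} \, dx = - \frac{5 \sqrt{\pi}}{\sqrt{a}}.$$

Differentiating under the integral sign brings down a factor of $(-x^2)$:
$$\frac{dJ}{da} = \int_{-\infty}^{\infty} 5 x^{2} e^{- a x^{2}} \, dx = \frac{5 \sqrt{\pi}}{2 a^{\frac{3}{2}}}.$$

Repeating twice in total — each differentiation brings down another $(-x^2)$ — gives
$$\frac{d^{2}J}{da^{2}} = \int_{-\infty}^{\infty} - 5 x^{4} e^{- a x^{2}} \, dx = - \frac{15 \sqrt{\pi}}{4 a^{\frac{5}{2}}},$$
and the integrand here is exactly the target integrand, so $I = - \frac{15 \sqrt{\pi}}{4 a^{\frac{5}{2}}}$.

Setting $a = 6$:
$$I = - \frac{5 \sqrt{6} \sqrt{\pi}}{288}.$$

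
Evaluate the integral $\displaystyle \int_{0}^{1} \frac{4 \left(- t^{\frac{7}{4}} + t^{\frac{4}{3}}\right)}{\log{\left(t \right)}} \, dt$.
$- \log{\left(\frac{1185921}{614656} \right)}$

Consider the one-parameter family: let $I(a) = \int_{0}^{1} \frac{4 \left(t^{\frac{4}{3}} - t^{a}\right)}{\log{\left(t \right)}} \, dt$.

Since $\dfrac{\partial}{\partial a}\,t^{a} = t^{a} \ln t$, the $\ln t$ in the denominator cancels and
$$\frac{dI}{da} = \int_{0}^{1} -4 t^{a} \, dt = -4 \left[\frac{t^{a+1}}{a+1}\right]_0^1 = - \frac{4}{a + 1}.$$

Integrating with respect to $a$ gives $I(a) = - \log{\left(\frac{81 \left(a + 1\right)^{4}}{2401} \right)} + C$.

At $a = \frac{4}{3}$ the integrand is identically $0$, so $I(\frac{4}{3}) = 0$. The closed form gives $0$, hence $C = 0$.

Setting $a = \frac{7}{4}$:
$$I = - \log{\left(\frac{1185921}{614656} \right)}.$$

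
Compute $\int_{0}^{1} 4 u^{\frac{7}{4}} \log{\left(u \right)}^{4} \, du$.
$\frac{98304}{161051}$

Start from the elementary integral
$$J(a) = \int_{0}^{1} 4 u^{a} \, du = \frac{4}{a + 1}.$$

Differentiating under the integral sign brings down a factor of $\ln u$:
$$\frac{dJ}{da} = \int_{0}^{1} 4 u^{a} \log{\left(u \right)} \, du = - \frac{4}{\left(a + 1\right)^{2}}.$$

Repeating $4$ times in total — each differentiation brings down another $\ln u$ — gives
$$\frac{d^{4}J}{da^{4}} = \int_{0}^{1} 4 u^{a} \log{\left(u \right)}^{4} \, du = \frac{96}{\left(a + 1\right)^{5}},$$
and the integrand here is exactly the target integrand, so $I = \frac{96}{\left(a + 1\right)^{5}}$.

Setting $a = \frac{7}{4}$:
$$I = \frac{98304}{161051}.$$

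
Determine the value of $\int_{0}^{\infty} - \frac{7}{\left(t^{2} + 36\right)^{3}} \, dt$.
$- \frac{7 \pi}{41472}$

Begin with the known result
$$J(a) = \int_{0}^{\infty} - \frac{7}{a^{2} + t^{2}} \, dt = - \frac{7 \pi}{2 a}.$$

Differentiating under the integral sign with respect to $a$,
$$\frac{dJ}{da} = \int_{0}^{\infty} \frac{14 a}{\left(a^{2} + t^{2}\right)^{2}} \, dt = \frac{7 \pi}{2 a^{2}},$$
so $\int_{0}^{\infty} - \frac{7}{\left(a^{2} + t^{2}\right)^{2}} \, dt = - \frac{7 \pi}{4 a^{3}}$.

Repeating — each differentiation of $1/(t^2+a^2)^j$ produces $-2ja/(t^2+a^2)^{j+1}$ — and dividing through by $-2ja$ at each step yields, after $2$ differentiations in total,
$$\int_{0}^{\infty} - \frac{7}{\left(a^{2} + t^{2}\right)^{3}} \, dt = - \frac{21 \pi}{16 a^{5}}.$$

Setting $a = 6$:
$$I = - \frac{7 \pi}{41472}.$$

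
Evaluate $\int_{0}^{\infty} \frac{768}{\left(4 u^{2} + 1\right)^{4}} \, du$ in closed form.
$60 \pi$

Start from the standard arctangent integral
$$J(a) = \int_{0}^{\infty} \frac{3}{a^{2} + u^{2}} \, du = \frac{3 \pi}{2 a}.$$

Differentiating under the integral sign with respect to $a$,
$$\frac{dJ}{da} = \int_{0}^{\infty} - \frac{6 a}{\left(a^{2} + u^{2}\right)^{2}} \, du = - \frac{3 \pi}{2 a^{2}},$$
so $\int_{0}^{\infty} \frac{3}{\left(a^{2} + u^{2}\right)^{2}} \, du = \frac{3 \pi}{4 a^{3}}$.

Repeating — each differentiation of $1/(u^2+a^2)^j$ produces $-2ja/(u^2+a^2)^{j+1}$ — and dividing through by $-2ja$ at each step yields, after $3$ differentiations in total,
$$\int_{0}^{\infty} \frac{3}{\left(a^{2} + u^{2}\right)^{4}} \, du = \frac{15 \pi}{32 a^{7}}.$$

Setting $a = \frac{1}{2}$:
$$I = 60 \pi.$$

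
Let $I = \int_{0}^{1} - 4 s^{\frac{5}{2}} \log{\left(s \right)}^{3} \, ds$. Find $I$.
$\frac{384}{2401}$

Consider the simpler parametrised integral
$$J(a) = \int_{0}^{1} - 4 s^{a} \, ds = - \frac{4}{a + 1}.$$

Differentiating under the integral sign brings down a factor of $\ln s$:
$$\frac{dJ}{da} = \int_{0}^{1} - 4 s^{a} \log{\left(s \right)} \, ds = \frac{4}{\left(a + 1\right)^{2}}.$$

Repeating $3$ times in total — each differentiation brings down another $\ln s$ — gives
$$\frac{d^{3}J}{da^{3}} = \int_{0}^{1} - 4 s^{a} \log{\left(s \right)}^{3} \, ds = \frac{24}{\left(a + 1\right)^{4}},$$
and the integrand here is exactly the target integrand, so $I = \frac{24}{\left(a + 1\right)^{4}}$.

Setting $a = \frac{5}{2}$:
$$I = \frac{384}{2401}.$$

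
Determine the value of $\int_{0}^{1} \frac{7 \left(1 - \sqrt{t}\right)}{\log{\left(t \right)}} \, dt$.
$- \log{\left(\frac{2187}{128} \right)}$

Replace the exponent $\frac{1}{2}$ by a parameter $a$: let $I(a) = \int_{0}^{1} \frac{7 \left(1 - t^{a}\right)}{\log{\left(t \right)}} \, dt$.

Since $\dfrac{\partial}{\partial a}\,t^{a} = t^{a} \ln t$, the $\ln t$ in the denominator cancels and
$$\frac{dI}{da} = \int_{0}^{1} -7 t^{a} \, dt = -7 \left[\frac{t^{a+1}}{a+1}\right]_0^1 = - \frac{7}{a + 1}.$$

Integrating with respect to $a$ gives $I(a) = - 7 \log{\left(a + 1 \right)} + C$.

At $a = 0$ the integrand is identically $0$, so $I(0) = 0$. The closed form gives $0$, hence $C = 0$.

Setting $a = \frac{1}{2}$:
$$I = - \log{\left(\frac{2187}{128} \right)}.$$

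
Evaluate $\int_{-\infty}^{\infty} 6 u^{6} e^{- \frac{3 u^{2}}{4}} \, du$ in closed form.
$\frac{160 \sqrt{3} \sqrt{\pi}}{9}$

Begin with the known integral
$$J(a) = \int_{-\infty}^{\infty} 6 e^{- a u^{2}} \, du = \frac{6 \sqrt{\pi}}{\sqrt{a}}.$$

Differentiating under the integral sign brings down a factor of $(-u^2)$:
$$\frac{dJ}{da} = \int_{-\infty}^{\infty} - 6 u^{2} e^{- a u^{2}} \, du = - \frac{3 \sqrt{\pi}}{a^{\frac{3}{2}}}.$$

Repeating $3$ times in total — each differentiation brings down another $(-u^2)$ — gives
$$\frac{d^{3}J}{da^{3}} = \int_{-\infty}^{\infty} - 6 u^{6} e^{- a u^{2}} \, du = - \frac{45 \sqrt{\pi}}{4 a^{\frac{7}{2}}},$$
and the integrand here is $(-1)^{3}$ times the target integrand, so $I = (-1)^{3}\,\frac{d^{3}J}{da^{3}} = \frac{45 \sqrt{\pi}}{4 a^{\frac{7}{2}}}$.

Setting $a = \frac{3}{4}$:
$$I = \frac{160 \sqrt{3} \sqrt{\pi}}{9}.$$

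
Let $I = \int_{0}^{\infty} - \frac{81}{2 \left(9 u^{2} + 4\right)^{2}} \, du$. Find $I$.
$- \frac{27 \pi}{64}$

Begin with the known result
$$J(a) = \int_{0}^{\infty} - \frac{1}{2 \left(a^{2} + u^{2}\right)} \, du = - \frac{\pi}{4 a}.$$

Differentiating under the integral sign with respect to $a$,
$$\frac{dJ}{da} = \int_{0}^{\infty} \frac{a}{\left(a^{2} + u^{2}\right)^{2}} \, du = \frac{\pi}{4 a^{2}},$$
so $\int_{0}^{\infty} - \frac{1}{2 \left(a^{2} + u^{2}\right)^{2}} \, du = - \frac{\pi}{8 a^{3}}$.

Setting $a = \frac{2}{3}$:
$$I = - \frac{27 \pi}{64}.$$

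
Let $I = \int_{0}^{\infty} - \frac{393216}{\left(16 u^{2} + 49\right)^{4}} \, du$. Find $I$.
$- \frac{15360 \pi}{823543}$

Begin with the known result
$$J(a) = \int_{0}^{\infty} - \frac{6}{a^{2} + u^{2}} \, du = - \frac{3 \pi}{a}.$$

Differentiating under the integral sign with respect to $a$,
$$\frac{dJ}{da} = \int_{0}^{\infty} \frac{12 a}{\left(a^{2} + u^{2}\right)^{2}} \, du = \frac{3 \pi}{a^{2}},$$
so $\int_{0}^{\infty} - \frac{6}{\left(a^{2} + u^{2}\right)^{2}} \, du = - \frac{3 \pi}{2 a^{3}}$.

Repeating — each differentiation of $1/(u^2+a^2)^j$ produces $-2ja/(u^2+a^2)^{j+1}$ — and dividing through by $-2ja$ at each step yields, after $3$ differentiations in total,
$$\int_{0}^{\infty} - \frac{6}{\left(a^{2} + u^{2}\right)^{4}} \, du = - \frac{15 \pi}{16 a^{7}}.$$

Setting $a = \frac{7}{4}$:
$$I = - \frac{15360 \pi}{823543}.$$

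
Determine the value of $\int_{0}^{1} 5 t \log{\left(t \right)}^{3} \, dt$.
$- \frac{15}{8}$

Start from the elementary integral
$$J(a) = \int_{0}^{1} 5 t^{a} \, dt = \frac{5}{a + 1}.$$

Differentiating under the integral sign brings down a factor of $\ln t$:
$$\frac{dJ}{da} = \int_{0}^{1} 5 t^{a} \log{\left(t \right)} \, dt = - \frac{5}{\left(a + 1\right)^{2}}.$$

Repeating $3$ times in total — each differentiation brings down another $\ln t$ — gives
$$\frac{d^{3}J}{da^{3}} = \int_{0}^{1} 5 t^{a} \log{\left(t \right)}^{3} \, dt = - \frac{30}{\left(a + 1\right)^{4}},$$
and the integrand here is exactly the target integrand, so $I = - \frac{30}{\left(a + 1\right)^{4}}$.

Setting $a = 1$:
$$I = - \frac{15}{8}.$$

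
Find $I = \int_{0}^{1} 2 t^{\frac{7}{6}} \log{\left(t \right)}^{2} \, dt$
$\frac{864}{2197}$

Consider the simpler parametrised integral
$$J(a) = \int_{0}^{1} 2 t^{a} \, dt = \frac{2}{a + 1}.$$

Differentiating under the integral sign brings down a factor of $\ln t$:
$$\frac{dJ}{da} = \int_{0}^{1} 2 t^{a} \log{\left(t \right)} \, dt = - \frac{2}{\left(a + 1\right)^{2}}.$$

Repeating twice in total — each differentiation brings down another $\ln t$ — gives
$$\frac{d^{2}J}{da^{2}} = \int_{0}^{1} 2 t^{a} \log{\left(t \right)}^{2} \, dt = \frac{4}{\left(a + 1\right)^{3}},$$
and the integrand here is exactly the target integrand, so $I = \frac{4}{\left(a + 1\right)^{3}}$.

Setting $a = \frac{7}{6}$:
$$I = \frac{864}{2197}.$$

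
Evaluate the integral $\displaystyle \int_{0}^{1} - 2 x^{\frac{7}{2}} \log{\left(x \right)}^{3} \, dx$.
$\frac{64}{2187}$

Start from the elementary integral
$$J(a) = \int_{0}^{1} - 2 x^{a} \, dx = - \frac{2}{a + 1}.$$

Differentiating under the integral sign brings down a factor of $\ln x$:
$$\frac{dJ}{da} = \int_{0}^{1} - 2 x^{a} \log{\left(x \right)} \, dx = \frac{2}{\left(a + 1\right)^{2}}.$$

Repeating $3$ times in total — each differentiation brings down another $\ln x$ — gives
$$\frac{d^{3}J}{da^{3}} = \int_{0}^{1} - 2 x^{a} \log{\left(x \right)}^{3} \, dx = \frac{12}{\left(a + 1\right)^{4}},$$
and the integrand here is exactly the target integrand, so $I = \frac{12}{\left(a + 1\right)^{4}}$.

Setting $a = \frac{7}{2}$:
$$I = \frac{64}{2187}.$$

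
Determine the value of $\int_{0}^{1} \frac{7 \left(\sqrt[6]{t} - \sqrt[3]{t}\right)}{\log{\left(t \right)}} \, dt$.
$- \log{\left(\frac{2097152}{823543} \right)}$

Consider the one-parameter family: let $I(a) = \int_{0}^{1} \frac{7 \left(\sqrt[6]{t} - t^{a}\right)}{\log{\left(t \right)}} \, dt$.

Since $\dfrac{\partial}{\partial a}\,t^{a} = t^{a} \ln t$, the $\ln t$ in the denominator cancels and
$$\frac{dI}{da} = \int_{0}^{1} -7 t^{a} \, dt = -7 \left[\frac{t^{a+1}}{a+1}\right]_0^1 = - \frac{7}{a + 1}.$$

Integrating with respect to $a$ gives $I(a) = - \log{\left(\frac{279936 \left(a + 1\right)^{7}}{823543} \right)} + C$.

At $a = \frac{1}{6}$ the integrand is identically $0$, so $I(\frac{1}{6}) = 0$. The closed form gives $0$, hence $C = 0$.

Setting $a = \frac{1}{3}$:
$$I = - \log{\left(\frac{2097152}{823543} \right)}.$$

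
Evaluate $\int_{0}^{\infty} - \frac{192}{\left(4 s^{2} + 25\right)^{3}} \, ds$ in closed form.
$- \frac{18 \pi}{3125}$

Start from the standard arctangent integral
$$J(a) = \int_{0}^{\infty} - \frac{3}{a^{2} + s^{2}} \, ds = - \frac{3 \pi}{2 a}.$$

Differentiating under the integral sign with respect to $a$,
$$\frac{dJ}{da} = \int_{0}^{\infty} \frac{6 a}{\left(a^{2} + s^{2}\right)^{2}} \, ds = \frac{3 \pi}{2 a^{2}},$$
so $\int_{0}^{\infty} - \frac{3}{\left(a^{2} + s^{2}\right)^{2}} \, ds = - \frac{3 \pi}{4 a^{3}}$.

Repeating — each differentiation of $1/(s^2+a^2)^j$ produces $-2ja/(s^2+a^2)^{j+1}$ — and dividing through by $-2ja$ at each step yields, after $2$ differentiations in total,
$$\int_{0}^{\infty} - \frac{3}{\left(a^{2} + s^{2}\right)^{3}} \, ds = - \frac{9 \pi}{16 a^{5}}.$$

Setting $a = \frac{5}{2}$:
$$I = - \frac{18 \pi}{3125}.$$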